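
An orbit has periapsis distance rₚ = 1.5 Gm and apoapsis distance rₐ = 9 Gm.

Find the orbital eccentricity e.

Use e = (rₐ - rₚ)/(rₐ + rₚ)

Convert to SI: rₚ = 1.5 Gm = 1.5e+09 m; rₐ = 9 Gm = 9e+09 m.
e = (rₐ − rₚ) / (rₐ + rₚ).
e = (9e+09 − 1.5e+09) / (9e+09 + 1.5e+09) = 7.5e+09 / 1.05e+10 ≈ 0.7143.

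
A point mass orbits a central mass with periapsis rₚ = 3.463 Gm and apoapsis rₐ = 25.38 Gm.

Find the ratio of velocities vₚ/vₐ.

Convert to SI: rₚ = 3.463 Gm = 3.463e+09 m; rₐ = 25.38 Gm = 2.538e+10 m.
Conservation of angular momentum gives rₚvₚ = rₐvₐ, so vₚ/vₐ = rₐ/rₚ.
vₚ/vₐ = 2.538e+10 / 3.463e+09 ≈ 7.329.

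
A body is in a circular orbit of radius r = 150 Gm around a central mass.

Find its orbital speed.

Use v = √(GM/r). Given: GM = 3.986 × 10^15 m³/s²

Convert to SI: r = 150 Gm = 1.5e+11 m.
For a circular orbit, gravity supplies the centripetal force, so v = √(GM / r).
v = √(3.986e+15 / 1.5e+11) m/s ≈ 163 m/s = 163 m/s.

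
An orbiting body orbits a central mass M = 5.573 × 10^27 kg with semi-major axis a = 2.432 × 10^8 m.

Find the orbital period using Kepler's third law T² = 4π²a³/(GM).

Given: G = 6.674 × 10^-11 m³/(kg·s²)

GM = G · M = 6.674e-11 · 5.573e+27 = 3.71942e+17 m³/s².
Kepler's third law: T = 2π √(a³ / GM).
Substituting a = 2.432e+08 m and GM = 3.71942e+17 m³/s²:
T = 2π √((2.432e+08)³ / 3.71942e+17) s
T ≈ 3.907e+04 s = 10.85 hours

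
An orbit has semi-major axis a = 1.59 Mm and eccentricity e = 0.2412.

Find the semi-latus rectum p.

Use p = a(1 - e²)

Convert to SI: a = 1.59 Mm = 1.59e+06 m.
p = a (1 − e²).
p = 1.59e+06 · (1 − (0.2412)²) = 1.59e+06 · 0.941823 ≈ 1.497e+06 m = 1.497 Mm.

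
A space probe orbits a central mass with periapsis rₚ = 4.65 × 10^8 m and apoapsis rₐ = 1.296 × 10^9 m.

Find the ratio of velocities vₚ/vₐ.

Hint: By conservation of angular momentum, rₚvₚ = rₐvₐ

Conservation of angular momentum gives rₚvₚ = rₐvₐ, so vₚ/vₐ = rₐ/rₚ.
vₚ/vₐ = 1.296e+09 / 4.65e+08 ≈ 2.787.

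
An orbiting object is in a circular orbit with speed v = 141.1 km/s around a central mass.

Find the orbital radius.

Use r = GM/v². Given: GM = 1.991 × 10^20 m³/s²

Convert to SI: v = 141.1 km/s = 141100 m/s.
For a circular orbit, v² = GM / r, so r = GM / v².
r = 1.991e+20 / (141100)² m ≈ 1e+10 m = 10 Gm.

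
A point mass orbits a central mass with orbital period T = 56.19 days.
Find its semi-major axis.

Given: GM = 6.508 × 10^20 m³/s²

Convert to SI: T = 56.19 days = 4.85482e+06 s.
Invert Kepler's third law: a = (GM · T² / (4π²))^(1/3).
Substituting T = 4.85482e+06 s and GM = 6.508e+20 m³/s²:
a = (6.508e+20 · (4.85482e+06)² / (4π²))^(1/3) m
a ≈ 7.297e+10 m = 7.297 × 10^10 m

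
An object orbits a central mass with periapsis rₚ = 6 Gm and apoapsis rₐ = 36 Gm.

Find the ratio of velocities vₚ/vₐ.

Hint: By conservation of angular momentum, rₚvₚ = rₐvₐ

Convert to SI: rₚ = 6 Gm = 6e+09 m; rₐ = 36 Gm = 3.6e+10 m.
Conservation of angular momentum gives rₚvₚ = rₐvₐ, so vₚ/vₐ = rₐ/rₚ.
vₚ/vₐ = 3.6e+10 / 6e+09 ≈ 6.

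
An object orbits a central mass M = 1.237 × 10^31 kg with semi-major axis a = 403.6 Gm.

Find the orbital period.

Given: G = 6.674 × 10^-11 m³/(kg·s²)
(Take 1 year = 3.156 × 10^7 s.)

Convert to SI: a = 403.6 Gm = 4.036e+11 m.
GM = G · M = 6.674e-11 · 1.237e+31 = 8.25574e+20 m³/s².
Kepler's third law: T = 2π √(a³ / GM).
Substituting a = 4.036e+11 m and GM = 8.25574e+20 m³/s²:
T = 2π √((4.036e+11)³ / 8.25574e+20) s
T ≈ 5.607e+07 s = 1.777 years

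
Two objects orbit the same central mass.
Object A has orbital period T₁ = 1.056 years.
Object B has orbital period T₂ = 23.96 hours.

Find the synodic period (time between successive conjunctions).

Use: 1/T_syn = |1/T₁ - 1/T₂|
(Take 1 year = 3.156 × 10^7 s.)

Convert to SI: T₁ = 1.056 years = 3.33274e+07 s; T₂ = 23.96 hours = 86256 s.
T_syn = |T₁ · T₂ / (T₁ − T₂)|.
T_syn = |3.33274e+07 · 86256 / (3.33274e+07 − 86256)| s ≈ 8.648e+04 s = 1.001 days.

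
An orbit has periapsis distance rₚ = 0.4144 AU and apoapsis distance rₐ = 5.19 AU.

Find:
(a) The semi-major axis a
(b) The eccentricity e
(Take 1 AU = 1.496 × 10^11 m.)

Convert to SI: rₚ = 0.4144 AU = 6.19942e+10 m; rₐ = 5.19 AU = 7.76424e+11 m.
(a) a = (rₚ + rₐ) / 2 = (6.19942e+10 + 7.76424e+11) / 2 ≈ 4.192e+11 m = 2.802 AU.
(b) e = (rₐ − rₚ) / (rₐ + rₚ) = (7.76424e+11 − 6.19942e+10) / (7.76424e+11 + 6.19942e+10) ≈ 0.8521.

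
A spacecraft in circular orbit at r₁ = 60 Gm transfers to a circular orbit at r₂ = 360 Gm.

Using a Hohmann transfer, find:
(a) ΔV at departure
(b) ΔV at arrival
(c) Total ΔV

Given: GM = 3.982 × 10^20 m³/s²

Convert to SI: r₁ = 60 Gm = 6e+10 m; r₂ = 360 Gm = 3.6e+11 m.
Transfer semi-major axis: a_t = (r₁ + r₂)/2 = (6e+10 + 3.6e+11)/2 = 2.1e+11 m.
Circular speeds: v₁ = √(GM/r₁) = 81465.7 m/s, v₂ = √(GM/r₂) = 33258.2 m/s.
Transfer speeds (vis-viva v² = GM(2/r − 1/a_t)): v₁ᵗ = 106664 m/s, v₂ᵗ = 17777.3 m/s.
(a) ΔV₁ = |v₁ᵗ − v₁| ≈ 2.52e+04 m/s = 25.2 km/s.
(b) ΔV₂ = |v₂ − v₂ᵗ| ≈ 1.548e+04 m/s = 15.48 km/s.
(c) ΔV_total = ΔV₁ + ΔV₂ ≈ 4.068e+04 m/s = 40.68 km/s.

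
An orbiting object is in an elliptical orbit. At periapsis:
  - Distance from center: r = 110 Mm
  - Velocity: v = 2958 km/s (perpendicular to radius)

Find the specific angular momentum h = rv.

Convert to SI: r = 110 Mm = 1.1e+08 m; v = 2958 km/s = 2.958e+06 m/s.
With v perpendicular to r, h = r · v.
h = 1.1e+08 · 2.958e+06 m²/s ≈ 3.254e+14 m²/s.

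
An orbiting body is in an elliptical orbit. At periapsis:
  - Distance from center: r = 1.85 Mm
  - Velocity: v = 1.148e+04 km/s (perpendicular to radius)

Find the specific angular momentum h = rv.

Convert to SI: r = 1.85 Mm = 1.85e+06 m; v = 1.148e+04 km/s = 1.148e+07 m/s.
With v perpendicular to r, h = r · v.
h = 1.85e+06 · 1.148e+07 m²/s ≈ 2.124e+13 m²/s.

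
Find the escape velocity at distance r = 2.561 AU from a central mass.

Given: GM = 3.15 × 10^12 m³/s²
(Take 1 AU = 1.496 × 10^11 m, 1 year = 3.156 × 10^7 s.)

Convert to SI: r = 2.561 AU = 3.83126e+11 m.
Escape velocity comes from setting total energy to zero: ½v² − GM/r = 0 ⇒ v_esc = √(2GM / r).
v_esc = √(2 · 3.15e+12 / 3.83126e+11) m/s ≈ 4.055 m/s = 0.0008555 AU/year.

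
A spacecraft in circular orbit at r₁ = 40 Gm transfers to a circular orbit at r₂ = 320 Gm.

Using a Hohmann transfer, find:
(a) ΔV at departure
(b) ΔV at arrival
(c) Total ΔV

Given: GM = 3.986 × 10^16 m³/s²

Convert to SI: r₁ = 40 Gm = 4e+10 m; r₂ = 320 Gm = 3.2e+11 m.
Transfer semi-major axis: a_t = (r₁ + r₂)/2 = (4e+10 + 3.2e+11)/2 = 1.8e+11 m.
Circular speeds: v₁ = √(GM/r₁) = 998.248 m/s, v₂ = √(GM/r₂) = 352.934 m/s.
Transfer speeds (vis-viva v² = GM(2/r − 1/a_t)): v₁ᵗ = 1331 m/s, v₂ᵗ = 166.375 m/s.
(a) ΔV₁ = |v₁ᵗ − v₁| ≈ 332.7 m/s = 332.7 m/s.
(b) ΔV₂ = |v₂ − v₂ᵗ| ≈ 186.6 m/s = 186.6 m/s.
(c) ΔV_total = ΔV₁ + ΔV₂ ≈ 519.3 m/s = 519.3 m/s.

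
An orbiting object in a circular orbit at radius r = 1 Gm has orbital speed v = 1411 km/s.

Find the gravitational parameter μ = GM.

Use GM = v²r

Convert to SI: r = 1 Gm = 1e+09 m; v = 1411 km/s = 1.411e+06 m/s.
For a circular orbit v² = GM/r, so GM = v² · r.
GM = (1.411e+06)² · 1e+09 m³/s² ≈ 1.991e+21 m³/s² = 1.991 × 10^21 m³/s².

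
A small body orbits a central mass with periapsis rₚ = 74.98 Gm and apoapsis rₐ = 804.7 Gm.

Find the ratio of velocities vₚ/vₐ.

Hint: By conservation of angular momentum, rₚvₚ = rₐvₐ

Convert to SI: rₚ = 74.98 Gm = 7.498e+10 m; rₐ = 804.7 Gm = 8.047e+11 m.
Conservation of angular momentum gives rₚvₚ = rₐvₐ, so vₚ/vₐ = rₐ/rₚ.
vₚ/vₐ = 8.047e+11 / 7.498e+10 ≈ 10.73.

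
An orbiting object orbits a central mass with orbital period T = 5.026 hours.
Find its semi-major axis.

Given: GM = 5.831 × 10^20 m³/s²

Convert to SI: T = 5.026 hours = 18093.6 s.
Invert Kepler's third law: a = (GM · T² / (4π²))^(1/3).
Substituting T = 18093.6 s and GM = 5.831e+20 m³/s²:
a = (5.831e+20 · (18093.6)² / (4π²))^(1/3) m
a ≈ 1.691e+09 m = 1.691 Gm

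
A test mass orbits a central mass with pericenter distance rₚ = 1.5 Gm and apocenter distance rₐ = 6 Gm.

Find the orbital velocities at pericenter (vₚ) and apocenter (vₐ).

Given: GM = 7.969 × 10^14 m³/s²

Convert to SI: rₚ = 1.5 Gm = 1.5e+09 m; rₐ = 6 Gm = 6e+09 m.
Use the vis-viva equation v² = GM(2/r − 1/a) with a = (rₚ + rₐ)/2 = (1.5e+09 + 6e+09)/2 = 3.75e+09 m.
vₚ = √(GM · (2/rₚ − 1/a)) = √(7.969e+14 · (2/1.5e+09 − 1/3.75e+09)) m/s ≈ 922 m/s = 922 m/s.
vₐ = √(GM · (2/rₐ − 1/a)) = √(7.969e+14 · (2/6e+09 − 1/3.75e+09)) m/s ≈ 230.5 m/s = 230.5 m/s.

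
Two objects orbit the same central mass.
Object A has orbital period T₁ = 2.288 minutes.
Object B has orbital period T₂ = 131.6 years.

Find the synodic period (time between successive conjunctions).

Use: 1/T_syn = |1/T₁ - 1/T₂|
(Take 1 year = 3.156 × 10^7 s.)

Convert to SI: T₁ = 2.288 minutes = 137.28 s; T₂ = 131.6 years = 4.1533e+09 s.
T_syn = |T₁ · T₂ / (T₁ − T₂)|.
T_syn = |137.28 · 4.1533e+09 / (137.28 − 4.1533e+09)| s ≈ 137.3 s = 2.288 minutes.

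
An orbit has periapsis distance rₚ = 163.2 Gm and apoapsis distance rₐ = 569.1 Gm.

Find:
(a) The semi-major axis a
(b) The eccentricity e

Convert to SI: rₚ = 163.2 Gm = 1.632e+11 m; rₐ = 569.1 Gm = 5.691e+11 m.
(a) a = (rₚ + rₐ) / 2 = (1.632e+11 + 5.691e+11) / 2 ≈ 3.662e+11 m = 366.1 Gm.
(b) e = (rₐ − rₚ) / (rₐ + rₚ) = (5.691e+11 − 1.632e+11) / (5.691e+11 + 1.632e+11) ≈ 0.5543.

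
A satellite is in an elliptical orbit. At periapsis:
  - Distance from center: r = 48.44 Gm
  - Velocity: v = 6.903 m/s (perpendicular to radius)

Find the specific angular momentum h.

Convert to SI: r = 48.44 Gm = 4.844e+10 m.
With v perpendicular to r, h = r · v.
h = 4.844e+10 · 6.903 m²/s ≈ 3.344e+11 m²/s.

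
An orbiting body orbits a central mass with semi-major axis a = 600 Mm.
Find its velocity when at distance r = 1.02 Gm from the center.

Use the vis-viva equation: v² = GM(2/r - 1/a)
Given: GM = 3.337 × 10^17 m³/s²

Convert to SI: a = 600 Mm = 6e+08 m; r = 1.02 Gm = 1.02e+09 m.
Vis-viva: v = √(GM · (2/r − 1/a)).
2/r − 1/a = 2/1.02e+09 − 1/6e+08 = 2.94118e-10 m⁻¹.
v = √(3.337e+17 · 2.94118e-10) m/s ≈ 9907 m/s = 9.907 km/s.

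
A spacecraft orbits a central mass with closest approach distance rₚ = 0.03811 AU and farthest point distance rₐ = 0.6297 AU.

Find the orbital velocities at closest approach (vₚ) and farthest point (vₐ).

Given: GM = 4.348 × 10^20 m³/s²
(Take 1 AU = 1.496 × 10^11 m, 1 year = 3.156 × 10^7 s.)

Convert to SI: rₚ = 0.03811 AU = 5.70126e+09 m; rₐ = 0.6297 AU = 9.42031e+10 m.
Use the vis-viva equation v² = GM(2/r − 1/a) with a = (rₚ + rₐ)/2 = (5.70126e+09 + 9.42031e+10)/2 = 4.99522e+10 m.
vₚ = √(GM · (2/rₚ − 1/a)) = √(4.348e+20 · (2/5.70126e+09 − 1/4.99522e+10)) m/s ≈ 3.792e+05 m/s = 80.01 AU/year.
vₐ = √(GM · (2/rₐ − 1/a)) = √(4.348e+20 · (2/9.42031e+10 − 1/4.99522e+10)) m/s ≈ 2.295e+04 m/s = 4.842 AU/year.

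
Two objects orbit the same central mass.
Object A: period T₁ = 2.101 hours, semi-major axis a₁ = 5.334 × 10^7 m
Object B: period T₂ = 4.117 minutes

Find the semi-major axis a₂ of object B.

Convert to SI: T₁ = 2.101 hours = 7563.6 s; T₂ = 4.117 minutes = 247.02 s.
Kepler's third law: (T₁/T₂)² = (a₁/a₂)³ ⇒ a₂ = a₁ · (T₂/T₁)^(2/3).
T₂/T₁ = 247.02 / 7563.6 = 0.0326591.
a₂ = 5.334e+07 · (0.0326591)^(2/3) m ≈ 5.45e+06 m = 5.45 × 10^6 m.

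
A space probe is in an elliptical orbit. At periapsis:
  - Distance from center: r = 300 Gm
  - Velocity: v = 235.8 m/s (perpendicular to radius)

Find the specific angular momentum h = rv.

Convert to SI: r = 300 Gm = 3e+11 m.
With v perpendicular to r, h = r · v.
h = 3e+11 · 235.8 m²/s ≈ 7.074e+13 m²/s.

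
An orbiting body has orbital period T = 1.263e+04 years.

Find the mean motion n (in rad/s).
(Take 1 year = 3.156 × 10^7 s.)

Convert to SI: T = 1.263e+04 years = 3.98603e+11 s.
n = 2π / T.
n = 2π / 3.98603e+11 s ≈ 1.576e-11 rad/s.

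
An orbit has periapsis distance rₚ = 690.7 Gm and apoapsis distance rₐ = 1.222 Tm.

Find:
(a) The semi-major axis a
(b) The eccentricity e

Convert to SI: rₚ = 690.7 Gm = 6.907e+11 m; rₐ = 1.222 Tm = 1.222e+12 m.
(a) a = (rₚ + rₐ) / 2 = (6.907e+11 + 1.222e+12) / 2 ≈ 9.564e+11 m = 956.4 Gm.
(b) e = (rₐ − rₚ) / (rₐ + rₚ) = (1.222e+12 − 6.907e+11) / (1.222e+12 + 6.907e+11) ≈ 0.2778.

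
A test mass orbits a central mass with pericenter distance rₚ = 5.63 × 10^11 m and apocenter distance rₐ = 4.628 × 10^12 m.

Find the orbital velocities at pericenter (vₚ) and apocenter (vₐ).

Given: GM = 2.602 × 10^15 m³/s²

Use the vis-viva equation v² = GM(2/r − 1/a) with a = (rₚ + rₐ)/2 = (5.63e+11 + 4.628e+12)/2 = 2.5955e+12 m.
vₚ = √(GM · (2/rₚ − 1/a)) = √(2.602e+15 · (2/5.63e+11 − 1/2.5955e+12)) m/s ≈ 90.78 m/s = 90.78 m/s.
vₐ = √(GM · (2/rₐ − 1/a)) = √(2.602e+15 · (2/4.628e+12 − 1/2.5955e+12)) m/s ≈ 11.04 m/s = 11.04 m/s.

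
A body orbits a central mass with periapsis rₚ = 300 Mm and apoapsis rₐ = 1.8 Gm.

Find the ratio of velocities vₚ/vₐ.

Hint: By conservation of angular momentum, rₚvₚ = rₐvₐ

Convert to SI: rₚ = 300 Mm = 3e+08 m; rₐ = 1.8 Gm = 1.8e+09 m.
Conservation of angular momentum gives rₚvₚ = rₐvₐ, so vₚ/vₐ = rₐ/rₚ.
vₚ/vₐ = 1.8e+09 / 3e+08 ≈ 6.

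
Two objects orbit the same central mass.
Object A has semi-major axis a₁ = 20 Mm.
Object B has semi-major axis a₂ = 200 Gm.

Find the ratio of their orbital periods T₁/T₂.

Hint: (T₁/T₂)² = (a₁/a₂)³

Convert to SI: a₁ = 20 Mm = 2e+07 m; a₂ = 200 Gm = 2e+11 m.
From Kepler's third law, (T₁/T₂)² = (a₁/a₂)³, so T₁/T₂ = (a₁/a₂)^(3/2).
a₁/a₂ = 2e+07 / 2e+11 = 0.0001.
T₁/T₂ = (0.0001)^(3/2) ≈ 1e-06.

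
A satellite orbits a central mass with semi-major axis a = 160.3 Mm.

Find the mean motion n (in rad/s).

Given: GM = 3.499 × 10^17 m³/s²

Convert to SI: a = 160.3 Mm = 1.603e+08 m.
n = √(GM / a³).
n = √(3.499e+17 / (1.603e+08)³) rad/s ≈ 0.0002915 rad/s.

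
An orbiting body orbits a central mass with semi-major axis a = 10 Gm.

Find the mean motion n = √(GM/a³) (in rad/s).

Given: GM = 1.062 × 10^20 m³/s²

Convert to SI: a = 10 Gm = 1e+10 m.
n = √(GM / a³).
n = √(1.062e+20 / (1e+10)³) rad/s ≈ 1.031e-05 rad/s.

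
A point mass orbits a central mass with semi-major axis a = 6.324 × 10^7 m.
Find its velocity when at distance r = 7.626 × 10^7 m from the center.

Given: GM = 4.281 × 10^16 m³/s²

Vis-viva: v = √(GM · (2/r − 1/a)).
2/r − 1/a = 2/7.626e+07 − 1/6.324e+07 = 1.04133e-08 m⁻¹.
v = √(4.281e+16 · 1.04133e-08) m/s ≈ 2.111e+04 m/s = 21.11 km/s.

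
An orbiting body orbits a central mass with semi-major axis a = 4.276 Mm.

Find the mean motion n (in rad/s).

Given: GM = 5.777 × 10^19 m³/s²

Convert to SI: a = 4.276 Mm = 4.276e+06 m.
n = √(GM / a³).
n = √(5.777e+19 / (4.276e+06)³) rad/s ≈ 0.8596 rad/s.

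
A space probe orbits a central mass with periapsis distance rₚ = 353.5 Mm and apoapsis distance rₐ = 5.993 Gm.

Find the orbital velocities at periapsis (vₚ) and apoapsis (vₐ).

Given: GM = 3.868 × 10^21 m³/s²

Convert to SI: rₚ = 353.5 Mm = 3.535e+08 m; rₐ = 5.993 Gm = 5.993e+09 m.
Use the vis-viva equation v² = GM(2/r − 1/a) with a = (rₚ + rₐ)/2 = (3.535e+08 + 5.993e+09)/2 = 3.17325e+09 m.
vₚ = √(GM · (2/rₚ − 1/a)) = √(3.868e+21 · (2/3.535e+08 − 1/3.17325e+09)) m/s ≈ 4.546e+06 m/s = 4546 km/s.
vₐ = √(GM · (2/rₐ − 1/a)) = √(3.868e+21 · (2/5.993e+09 − 1/3.17325e+09)) m/s ≈ 2.681e+05 m/s = 268.1 km/s.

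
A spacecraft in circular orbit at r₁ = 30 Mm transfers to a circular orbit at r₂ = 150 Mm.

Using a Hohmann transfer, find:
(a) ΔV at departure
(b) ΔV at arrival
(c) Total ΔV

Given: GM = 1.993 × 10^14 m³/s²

Convert to SI: r₁ = 30 Mm = 3e+07 m; r₂ = 150 Mm = 1.5e+08 m.
Transfer semi-major axis: a_t = (r₁ + r₂)/2 = (3e+07 + 1.5e+08)/2 = 9e+07 m.
Circular speeds: v₁ = √(GM/r₁) = 2577.47 m/s, v₂ = √(GM/r₂) = 1152.68 m/s.
Transfer speeds (vis-viva v² = GM(2/r − 1/a_t)): v₁ᵗ = 3327.49 m/s, v₂ᵗ = 665.499 m/s.
(a) ΔV₁ = |v₁ᵗ − v₁| ≈ 750 m/s = 750 m/s.
(b) ΔV₂ = |v₂ − v₂ᵗ| ≈ 487.2 m/s = 487.2 m/s.
(c) ΔV_total = ΔV₁ + ΔV₂ ≈ 1237 m/s = 1.237 km/s.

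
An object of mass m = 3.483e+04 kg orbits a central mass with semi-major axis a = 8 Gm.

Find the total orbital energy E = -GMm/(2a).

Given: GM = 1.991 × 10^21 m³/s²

Convert to SI: a = 8 Gm = 8e+09 m.
E = −GMm / (2a).
E = −1.991e+21 · 3.483e+04 / (2 · 8e+09) J ≈ -4.334e+15 J = -4.334 PJ.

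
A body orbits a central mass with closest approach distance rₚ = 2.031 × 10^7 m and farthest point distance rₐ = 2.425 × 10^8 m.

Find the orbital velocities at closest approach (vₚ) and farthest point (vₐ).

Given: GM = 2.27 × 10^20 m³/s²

Use the vis-viva equation v² = GM(2/r − 1/a) with a = (rₚ + rₐ)/2 = (2.031e+07 + 2.425e+08)/2 = 1.31405e+08 m.
vₚ = √(GM · (2/rₚ − 1/a)) = √(2.27e+20 · (2/2.031e+07 − 1/1.31405e+08)) m/s ≈ 4.542e+06 m/s = 4542 km/s.
vₐ = √(GM · (2/rₐ − 1/a)) = √(2.27e+20 · (2/2.425e+08 − 1/1.31405e+08)) m/s ≈ 3.804e+05 m/s = 380.4 km/s.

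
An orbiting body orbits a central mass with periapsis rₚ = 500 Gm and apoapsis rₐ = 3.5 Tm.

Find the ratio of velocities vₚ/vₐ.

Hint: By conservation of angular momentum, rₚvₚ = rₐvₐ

Convert to SI: rₚ = 500 Gm = 5e+11 m; rₐ = 3.5 Tm = 3.5e+12 m.
Conservation of angular momentum gives rₚvₚ = rₐvₐ, so vₚ/vₐ = rₐ/rₚ.
vₚ/vₐ = 3.5e+12 / 5e+11 ≈ 7.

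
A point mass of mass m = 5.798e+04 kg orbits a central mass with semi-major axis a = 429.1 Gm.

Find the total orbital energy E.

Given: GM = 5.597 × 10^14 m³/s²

Convert to SI: a = 429.1 Gm = 4.291e+11 m.
E = −GMm / (2a).
E = −5.597e+14 · 5.798e+04 / (2 · 4.291e+11) J ≈ -3.781e+07 J = -37.81 MJ.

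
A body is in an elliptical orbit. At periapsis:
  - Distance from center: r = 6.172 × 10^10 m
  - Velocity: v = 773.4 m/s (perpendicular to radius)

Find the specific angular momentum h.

With v perpendicular to r, h = r · v.
h = 6.172e+10 · 773.4 m²/s ≈ 4.773e+13 m²/s.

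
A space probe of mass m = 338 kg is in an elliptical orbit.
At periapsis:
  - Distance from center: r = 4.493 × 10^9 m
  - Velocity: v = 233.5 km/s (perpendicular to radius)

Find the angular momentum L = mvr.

Convert to SI: v = 233.5 km/s = 233500 m/s.
Since v is perpendicular to r, L = m · v · r.
L = 338 · 233500 · 4.493e+09 kg·m²/s ≈ 3.546e+17 kg·m²/s.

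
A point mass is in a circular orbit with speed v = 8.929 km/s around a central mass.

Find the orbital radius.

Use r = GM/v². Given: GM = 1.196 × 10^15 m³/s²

Convert to SI: v = 8.929 km/s = 8929 m/s.
For a circular orbit, v² = GM / r, so r = GM / v².
r = 1.196e+15 / (8929)² m ≈ 1.5e+07 m = 15 Mm.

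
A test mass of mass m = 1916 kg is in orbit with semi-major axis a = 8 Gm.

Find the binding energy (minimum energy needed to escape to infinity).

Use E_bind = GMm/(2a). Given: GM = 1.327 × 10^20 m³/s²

Convert to SI: a = 8 Gm = 8e+09 m.
Total orbital energy is E = −GMm/(2a); binding energy is E_bind = −E = GMm/(2a).
E_bind = 1.327e+20 · 1916 / (2 · 8e+09) J ≈ 1.589e+13 J = 15.89 TJ.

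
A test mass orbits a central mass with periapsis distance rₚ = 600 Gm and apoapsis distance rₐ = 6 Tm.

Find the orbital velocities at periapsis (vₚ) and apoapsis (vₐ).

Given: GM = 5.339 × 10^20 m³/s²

Convert to SI: rₚ = 600 Gm = 6e+11 m; rₐ = 6 Tm = 6e+12 m.
Use the vis-viva equation v² = GM(2/r − 1/a) with a = (rₚ + rₐ)/2 = (6e+11 + 6e+12)/2 = 3.3e+12 m.
vₚ = √(GM · (2/rₚ − 1/a)) = √(5.339e+20 · (2/6e+11 − 1/3.3e+12)) m/s ≈ 4.022e+04 m/s = 40.22 km/s.
vₐ = √(GM · (2/rₐ − 1/a)) = √(5.339e+20 · (2/6e+12 − 1/3.3e+12)) m/s ≈ 4022 m/s = 4.022 km/s.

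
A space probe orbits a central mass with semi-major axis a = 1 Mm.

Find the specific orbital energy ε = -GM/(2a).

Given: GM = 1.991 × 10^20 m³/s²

Convert to SI: a = 1 Mm = 1e+06 m.
ε = −GM / (2a).
ε = −1.991e+20 / (2 · 1e+06) J/kg ≈ -9.955e+13 J/kg = -9.955e+04 GJ/kg.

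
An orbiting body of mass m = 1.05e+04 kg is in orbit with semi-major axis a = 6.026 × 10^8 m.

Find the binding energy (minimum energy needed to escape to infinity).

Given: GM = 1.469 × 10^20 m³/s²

Total orbital energy is E = −GMm/(2a); binding energy is E_bind = −E = GMm/(2a).
E_bind = 1.469e+20 · 1.05e+04 / (2 · 6.026e+08) J ≈ 1.28e+15 J = 1.28 PJ.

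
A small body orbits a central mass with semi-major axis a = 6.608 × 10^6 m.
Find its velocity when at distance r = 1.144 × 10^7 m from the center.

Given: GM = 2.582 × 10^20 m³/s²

Vis-viva: v = √(GM · (2/r − 1/a)).
2/r − 1/a = 2/1.144e+07 − 1/6.608e+06 = 2.34935e-08 m⁻¹.
v = √(2.582e+20 · 2.34935e-08) m/s ≈ 2.463e+06 m/s = 2463 km/s.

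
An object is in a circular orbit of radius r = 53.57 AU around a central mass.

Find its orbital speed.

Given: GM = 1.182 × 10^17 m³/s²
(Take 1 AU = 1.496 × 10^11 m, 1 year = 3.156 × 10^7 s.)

Convert to SI: r = 53.57 AU = 8.01407e+12 m.
For a circular orbit, gravity supplies the centripetal force, so v = √(GM / r).
v = √(1.182e+17 / 8.01407e+12) m/s ≈ 121.4 m/s = 0.02562 AU/year.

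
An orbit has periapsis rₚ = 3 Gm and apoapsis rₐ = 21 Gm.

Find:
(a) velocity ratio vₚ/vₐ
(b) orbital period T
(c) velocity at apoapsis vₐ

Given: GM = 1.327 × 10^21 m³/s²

Convert to SI: rₚ = 3 Gm = 3e+09 m; rₐ = 21 Gm = 2.1e+10 m.
(a) Conservation of angular momentum (rₚvₚ = rₐvₐ) gives vₚ/vₐ = rₐ/rₚ = 2.1e+10/3e+09 ≈ 7
(b) With a = (rₚ + rₐ)/2 = 1.2e+10 m, T = 2π √(a³/GM) = 2π √((1.2e+10)³/1.327e+21) s ≈ 2.267e+05 s
(c) With a = (rₚ + rₐ)/2 = 1.2e+10 m, vₐ = √(GM (2/rₐ − 1/a)) = √(1.327e+21 · (2/2.1e+10 − 1/1.2e+10)) m/s ≈ 1.257e+05 m/s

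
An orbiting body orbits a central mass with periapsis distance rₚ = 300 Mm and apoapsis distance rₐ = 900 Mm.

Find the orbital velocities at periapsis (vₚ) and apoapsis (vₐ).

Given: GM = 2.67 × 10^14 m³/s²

Convert to SI: rₚ = 300 Mm = 3e+08 m; rₐ = 900 Mm = 9e+08 m.
Use the vis-viva equation v² = GM(2/r − 1/a) with a = (rₚ + rₐ)/2 = (3e+08 + 9e+08)/2 = 6e+08 m.
vₚ = √(GM · (2/rₚ − 1/a)) = √(2.67e+14 · (2/3e+08 − 1/6e+08)) m/s ≈ 1155 m/s = 1.155 km/s.
vₐ = √(GM · (2/rₐ − 1/a)) = √(2.67e+14 · (2/9e+08 − 1/6e+08)) m/s ≈ 385.1 m/s = 385.1 m/s.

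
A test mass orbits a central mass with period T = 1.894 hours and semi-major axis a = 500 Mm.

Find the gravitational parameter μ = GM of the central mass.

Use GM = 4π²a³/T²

Convert to SI: T = 1.894 hours = 6818.4 s; a = 500 Mm = 5e+08 m.
GM = 4π² · a³ / T².
GM = 4π² · (5e+08)³ / (6818.4)² m³/s² ≈ 1.061e+20 m³/s² = 1.061 × 10^20 m³/s².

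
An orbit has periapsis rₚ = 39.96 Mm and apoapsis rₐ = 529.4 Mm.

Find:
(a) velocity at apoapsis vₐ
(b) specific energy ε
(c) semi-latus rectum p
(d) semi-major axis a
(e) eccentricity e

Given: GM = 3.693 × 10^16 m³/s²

Convert to SI: rₚ = 39.96 Mm = 3.996e+07 m; rₐ = 529.4 Mm = 5.294e+08 m.
(a) With a = (rₚ + rₐ)/2 = 2.8468e+08 m, vₐ = √(GM (2/rₐ − 1/a)) = √(3.693e+16 · (2/5.294e+08 − 1/2.8468e+08)) m/s ≈ 3129 m/s
(b) With a = (rₚ + rₐ)/2 = 2.8468e+08 m, ε = −GM/(2a) = −3.693e+16/(2 · 2.8468e+08) J/kg ≈ -6.486e+07 J/kg
(c) From a = (rₚ + rₐ)/2 = 2.8468e+08 m and e = (rₐ − rₚ)/(rₐ + rₚ) = 0.859632, p = a(1 − e²) = 2.8468e+08 · (1 − (0.859632)²) ≈ 7.431e+07 m
(d) a = (rₚ + rₐ)/2 = (3.996e+07 + 5.294e+08)/2 ≈ 2.847e+08 m
(e) e = (rₐ − rₚ)/(rₐ + rₚ) = (5.294e+08 − 3.996e+07)/(5.294e+08 + 3.996e+07) ≈ 0.8596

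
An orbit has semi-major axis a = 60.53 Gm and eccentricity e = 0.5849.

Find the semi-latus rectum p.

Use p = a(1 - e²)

Convert to SI: a = 60.53 Gm = 6.053e+10 m.
p = a (1 − e²).
p = 6.053e+10 · (1 − (0.5849)²) = 6.053e+10 · 0.657892 ≈ 3.982e+10 m = 39.82 Gm.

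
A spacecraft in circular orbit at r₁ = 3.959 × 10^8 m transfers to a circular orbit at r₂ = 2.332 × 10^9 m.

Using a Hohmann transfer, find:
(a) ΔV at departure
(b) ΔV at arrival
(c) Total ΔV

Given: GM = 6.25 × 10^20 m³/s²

Transfer semi-major axis: a_t = (r₁ + r₂)/2 = (3.959e+08 + 2.332e+09)/2 = 1.36395e+09 m.
Circular speeds: v₁ = √(GM/r₁) = 1.25646e+06 m/s, v₂ = √(GM/r₂) = 517697 m/s.
Transfer speeds (vis-viva v² = GM(2/r − 1/a_t)): v₁ᵗ = 1.6429e+06 m/s, v₂ᵗ = 278913 m/s.
(a) ΔV₁ = |v₁ᵗ − v₁| ≈ 3.864e+05 m/s = 386.4 km/s.
(b) ΔV₂ = |v₂ − v₂ᵗ| ≈ 2.388e+05 m/s = 238.8 km/s.
(c) ΔV_total = ΔV₁ + ΔV₂ ≈ 6.252e+05 m/s = 625.2 km/s.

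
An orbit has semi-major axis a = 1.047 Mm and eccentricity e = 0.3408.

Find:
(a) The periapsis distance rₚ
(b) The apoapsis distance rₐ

Convert to SI: a = 1.047 Mm = 1.047e+06 m.
(a) rₚ = a(1 − e) = 1.047e+06 · (1 − 0.3408) = 1.047e+06 · 0.6592 ≈ 6.902e+05 m = 690.2 km.
(b) rₐ = a(1 + e) = 1.047e+06 · (1 + 0.3408) = 1.047e+06 · 1.3408 ≈ 1.404e+06 m = 1.404 Mm.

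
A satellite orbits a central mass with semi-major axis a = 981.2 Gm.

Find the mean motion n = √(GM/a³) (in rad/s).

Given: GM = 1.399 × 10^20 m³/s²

Convert to SI: a = 981.2 Gm = 9.812e+11 m.
n = √(GM / a³).
n = √(1.399e+20 / (9.812e+11)³) rad/s ≈ 1.217e-08 rad/s.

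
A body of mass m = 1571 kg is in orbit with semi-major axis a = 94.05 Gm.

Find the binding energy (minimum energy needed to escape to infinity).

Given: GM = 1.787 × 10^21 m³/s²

Convert to SI: a = 94.05 Gm = 9.405e+10 m.
Total orbital energy is E = −GMm/(2a); binding energy is E_bind = −E = GMm/(2a).
E_bind = 1.787e+21 · 1571 / (2 · 9.405e+10) J ≈ 1.492e+13 J = 14.92 TJ.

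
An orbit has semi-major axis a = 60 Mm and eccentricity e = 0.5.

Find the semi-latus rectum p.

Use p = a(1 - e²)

Convert to SI: a = 60 Mm = 6e+07 m.
p = a (1 − e²).
p = 6e+07 · (1 − (0.5)²) = 6e+07 · 0.75 ≈ 4.5e+07 m = 45 Mm.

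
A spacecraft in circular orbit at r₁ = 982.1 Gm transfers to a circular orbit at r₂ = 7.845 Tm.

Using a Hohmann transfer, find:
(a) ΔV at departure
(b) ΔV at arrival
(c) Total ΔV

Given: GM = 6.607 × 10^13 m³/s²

Convert to SI: r₁ = 982.1 Gm = 9.821e+11 m; r₂ = 7.845 Tm = 7.845e+12 m.
Transfer semi-major axis: a_t = (r₁ + r₂)/2 = (9.821e+11 + 7.845e+12)/2 = 4.41355e+12 m.
Circular speeds: v₁ = √(GM/r₁) = 8.20209 m/s, v₂ = √(GM/r₂) = 2.90206 m/s.
Transfer speeds (vis-viva v² = GM(2/r − 1/a_t)): v₁ᵗ = 10.9352 m/s, v₂ᵗ = 1.36896 m/s.
(a) ΔV₁ = |v₁ᵗ − v₁| ≈ 2.733 m/s = 2.733 m/s.
(b) ΔV₂ = |v₂ − v₂ᵗ| ≈ 1.533 m/s = 1.533 m/s.
(c) ΔV_total = ΔV₁ + ΔV₂ ≈ 4.266 m/s = 4.266 m/s.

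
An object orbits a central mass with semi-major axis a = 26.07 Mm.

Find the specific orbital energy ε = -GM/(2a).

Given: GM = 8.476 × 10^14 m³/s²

Convert to SI: a = 26.07 Mm = 2.607e+07 m.
ε = −GM / (2a).
ε = −8.476e+14 / (2 · 2.607e+07) J/kg ≈ -1.626e+07 J/kg = -16.26 MJ/kg.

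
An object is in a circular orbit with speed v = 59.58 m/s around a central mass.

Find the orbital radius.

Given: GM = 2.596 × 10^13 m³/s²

For a circular orbit, v² = GM / r, so r = GM / v².
r = 2.596e+13 / (59.58)² m ≈ 7.313e+09 m = 7.313 × 10^9 m.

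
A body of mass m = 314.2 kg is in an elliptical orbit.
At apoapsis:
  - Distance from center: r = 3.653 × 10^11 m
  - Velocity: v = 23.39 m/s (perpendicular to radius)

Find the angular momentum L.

Since v is perpendicular to r, L = m · v · r.
L = 314.2 · 23.39 · 3.653e+11 kg·m²/s ≈ 2.685e+15 kg·m²/s.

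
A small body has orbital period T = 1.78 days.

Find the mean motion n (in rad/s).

Convert to SI: T = 1.78 days = 153792 s.
n = 2π / T.
n = 2π / 153792 s ≈ 4.086e-05 rad/s.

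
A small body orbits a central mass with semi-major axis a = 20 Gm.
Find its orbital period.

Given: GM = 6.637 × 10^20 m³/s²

Convert to SI: a = 20 Gm = 2e+10 m.
Kepler's third law: T = 2π √(a³ / GM).
Substituting a = 2e+10 m and GM = 6.637e+20 m³/s²:
T = 2π √((2e+10)³ / 6.637e+20) s
T ≈ 6.898e+05 s = 7.984 days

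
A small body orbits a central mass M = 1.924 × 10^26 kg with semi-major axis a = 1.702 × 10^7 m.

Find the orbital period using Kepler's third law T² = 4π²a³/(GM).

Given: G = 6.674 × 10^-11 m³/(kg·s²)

GM = G · M = 6.674e-11 · 1.924e+26 = 1.28408e+16 m³/s².
Kepler's third law: T = 2π √(a³ / GM).
Substituting a = 1.702e+07 m and GM = 1.28408e+16 m³/s²:
T = 2π √((1.702e+07)³ / 1.28408e+16) s
T ≈ 3893 s = 1.081 hours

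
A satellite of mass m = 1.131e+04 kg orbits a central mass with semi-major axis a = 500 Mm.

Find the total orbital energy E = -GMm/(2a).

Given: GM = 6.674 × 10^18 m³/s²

Convert to SI: a = 500 Mm = 5e+08 m.
E = −GMm / (2a).
E = −6.674e+18 · 1.131e+04 / (2 · 5e+08) J ≈ -7.548e+13 J = -75.48 TJ.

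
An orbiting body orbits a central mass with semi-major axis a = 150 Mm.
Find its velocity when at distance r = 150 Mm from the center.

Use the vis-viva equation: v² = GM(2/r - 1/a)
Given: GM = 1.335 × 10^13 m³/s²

Convert to SI: a = 150 Mm = 1.5e+08 m; r = 150 Mm = 1.5e+08 m.
Vis-viva: v = √(GM · (2/r − 1/a)).
2/r − 1/a = 2/1.5e+08 − 1/1.5e+08 = 6.66667e-09 m⁻¹.
v = √(1.335e+13 · 6.66667e-09) m/s ≈ 298.3 m/s = 298.3 m/s.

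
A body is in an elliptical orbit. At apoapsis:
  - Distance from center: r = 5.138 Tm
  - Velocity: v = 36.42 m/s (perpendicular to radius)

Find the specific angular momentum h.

Convert to SI: r = 5.138 Tm = 5.138e+12 m.
With v perpendicular to r, h = r · v.
h = 5.138e+12 · 36.42 m²/s ≈ 1.871e+14 m²/s.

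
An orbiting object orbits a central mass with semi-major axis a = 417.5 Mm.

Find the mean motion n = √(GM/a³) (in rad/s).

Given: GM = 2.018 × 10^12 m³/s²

Convert to SI: a = 417.5 Mm = 4.175e+08 m.
n = √(GM / a³).
n = √(2.018e+12 / (4.175e+08)³) rad/s ≈ 1.665e-07 rad/s.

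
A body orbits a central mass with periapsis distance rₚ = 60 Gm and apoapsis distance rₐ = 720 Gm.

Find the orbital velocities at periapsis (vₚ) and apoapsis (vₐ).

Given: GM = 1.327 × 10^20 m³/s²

Convert to SI: rₚ = 60 Gm = 6e+10 m; rₐ = 720 Gm = 7.2e+11 m.
Use the vis-viva equation v² = GM(2/r − 1/a) with a = (rₚ + rₐ)/2 = (6e+10 + 7.2e+11)/2 = 3.9e+11 m.
vₚ = √(GM · (2/rₚ − 1/a)) = √(1.327e+20 · (2/6e+10 − 1/3.9e+11)) m/s ≈ 6.39e+04 m/s = 63.9 km/s.
vₐ = √(GM · (2/rₐ − 1/a)) = √(1.327e+20 · (2/7.2e+11 − 1/3.9e+11)) m/s ≈ 5325 m/s = 5.325 km/s.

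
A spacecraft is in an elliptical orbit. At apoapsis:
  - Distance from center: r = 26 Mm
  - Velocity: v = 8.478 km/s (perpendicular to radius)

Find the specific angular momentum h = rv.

Convert to SI: r = 26 Mm = 2.6e+07 m; v = 8.478 km/s = 8478 m/s.
With v perpendicular to r, h = r · v.
h = 2.6e+07 · 8478 m²/s ≈ 2.204e+11 m²/s.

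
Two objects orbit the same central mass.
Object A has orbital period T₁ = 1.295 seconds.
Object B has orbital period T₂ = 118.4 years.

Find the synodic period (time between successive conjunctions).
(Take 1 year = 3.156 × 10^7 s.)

Convert to SI: T₂ = 118.4 years = 3.7367e+09 s.
T_syn = |T₁ · T₂ / (T₁ − T₂)|.
T_syn = |1.295 · 3.7367e+09 / (1.295 − 3.7367e+09)| s ≈ 1.295 s = 1.295 seconds.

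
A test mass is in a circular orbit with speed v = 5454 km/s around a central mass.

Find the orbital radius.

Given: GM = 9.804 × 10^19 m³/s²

Convert to SI: v = 5454 km/s = 5.454e+06 m/s.
For a circular orbit, v² = GM / r, so r = GM / v².
r = 9.804e+19 / (5.454e+06)² m ≈ 3.296e+06 m = 3.296 × 10^6 m.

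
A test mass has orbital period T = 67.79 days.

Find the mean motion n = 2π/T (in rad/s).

Convert to SI: T = 67.79 days = 5.85706e+06 s.
n = 2π / T.
n = 2π / 5.85706e+06 s ≈ 1.073e-06 rad/s.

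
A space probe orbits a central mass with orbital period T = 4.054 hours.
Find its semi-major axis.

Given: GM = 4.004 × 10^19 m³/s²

Convert to SI: T = 4.054 hours = 14594.4 s.
Invert Kepler's third law: a = (GM · T² / (4π²))^(1/3).
Substituting T = 14594.4 s and GM = 4.004e+19 m³/s²:
a = (4.004e+19 · (14594.4)² / (4π²))^(1/3) m
a ≈ 6e+08 m = 600 Mm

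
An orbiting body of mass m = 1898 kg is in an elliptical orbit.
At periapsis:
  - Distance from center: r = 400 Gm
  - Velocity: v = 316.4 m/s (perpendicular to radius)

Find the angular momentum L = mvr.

Convert to SI: r = 400 Gm = 4e+11 m.
Since v is perpendicular to r, L = m · v · r.
L = 1898 · 316.4 · 4e+11 kg·m²/s ≈ 2.402e+17 kg·m²/s.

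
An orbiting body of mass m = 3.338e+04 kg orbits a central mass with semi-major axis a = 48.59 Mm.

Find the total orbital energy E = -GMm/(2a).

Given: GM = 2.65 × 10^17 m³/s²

Convert to SI: a = 48.59 Mm = 4.859e+07 m.
E = −GMm / (2a).
E = −2.65e+17 · 3.338e+04 / (2 · 4.859e+07) J ≈ -9.102e+13 J = -91.02 TJ.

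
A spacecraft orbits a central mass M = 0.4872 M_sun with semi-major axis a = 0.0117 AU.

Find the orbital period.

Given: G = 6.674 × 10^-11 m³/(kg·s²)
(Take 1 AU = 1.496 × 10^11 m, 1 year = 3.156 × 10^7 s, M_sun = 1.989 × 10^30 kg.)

Convert to SI: a = 0.0117 AU = 1.75032e+09 m; M = 0.4872 M_sun = 9.69041e+29 kg.
GM = G · M = 6.674e-11 · 9.69041e+29 = 6.46738e+19 m³/s².
Kepler's third law: T = 2π √(a³ / GM).
Substituting a = 1.75032e+09 m and GM = 6.46738e+19 m³/s²:
T = 2π √((1.75032e+09)³ / 6.46738e+19) s
T ≈ 5.721e+04 s = 0.001813 years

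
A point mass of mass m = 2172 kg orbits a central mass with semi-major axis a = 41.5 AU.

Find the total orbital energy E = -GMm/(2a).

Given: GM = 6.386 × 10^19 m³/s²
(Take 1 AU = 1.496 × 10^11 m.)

Convert to SI: a = 41.5 AU = 6.2084e+12 m.
E = −GMm / (2a).
E = −6.386e+19 · 2172 / (2 · 6.2084e+12) J ≈ -1.117e+10 J = -11.17 GJ.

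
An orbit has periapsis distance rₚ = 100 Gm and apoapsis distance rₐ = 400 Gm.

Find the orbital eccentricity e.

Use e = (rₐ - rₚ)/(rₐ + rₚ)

Convert to SI: rₚ = 100 Gm = 1e+11 m; rₐ = 400 Gm = 4e+11 m.
e = (rₐ − rₚ) / (rₐ + rₚ).
e = (4e+11 − 1e+11) / (4e+11 + 1e+11) = 3e+11 / 5e+11 ≈ 0.6.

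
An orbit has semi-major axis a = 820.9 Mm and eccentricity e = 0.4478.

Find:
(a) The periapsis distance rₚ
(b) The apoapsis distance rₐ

Convert to SI: a = 820.9 Mm = 8.209e+08 m.
(a) rₚ = a(1 − e) = 8.209e+08 · (1 − 0.4478) = 8.209e+08 · 0.5522 ≈ 4.533e+08 m = 453.3 Mm.
(b) rₐ = a(1 + e) = 8.209e+08 · (1 + 0.4478) = 8.209e+08 · 1.4478 ≈ 1.188e+09 m = 1.188 Gm.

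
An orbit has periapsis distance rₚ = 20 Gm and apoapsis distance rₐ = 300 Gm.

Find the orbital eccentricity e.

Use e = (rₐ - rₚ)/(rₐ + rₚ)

Convert to SI: rₚ = 20 Gm = 2e+10 m; rₐ = 300 Gm = 3e+11 m.
e = (rₐ − rₚ) / (rₐ + rₚ).
e = (3e+11 − 2e+10) / (3e+11 + 2e+10) = 2.8e+11 / 3.2e+11 ≈ 0.875.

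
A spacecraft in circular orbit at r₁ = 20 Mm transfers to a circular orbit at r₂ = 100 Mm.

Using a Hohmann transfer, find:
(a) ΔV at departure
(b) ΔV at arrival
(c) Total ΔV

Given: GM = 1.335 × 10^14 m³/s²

Convert to SI: r₁ = 20 Mm = 2e+07 m; r₂ = 100 Mm = 1e+08 m.
Transfer semi-major axis: a_t = (r₁ + r₂)/2 = (2e+07 + 1e+08)/2 = 6e+07 m.
Circular speeds: v₁ = √(GM/r₁) = 2583.6 m/s, v₂ = √(GM/r₂) = 1155.42 m/s.
Transfer speeds (vis-viva v² = GM(2/r − 1/a_t)): v₁ᵗ = 3335.42 m/s, v₂ᵗ = 667.083 m/s.
(a) ΔV₁ = |v₁ᵗ − v₁| ≈ 751.8 m/s = 751.8 m/s.
(b) ΔV₂ = |v₂ − v₂ᵗ| ≈ 488.3 m/s = 488.3 m/s.
(c) ΔV_total = ΔV₁ + ΔV₂ ≈ 1240 m/s = 1.24 km/s.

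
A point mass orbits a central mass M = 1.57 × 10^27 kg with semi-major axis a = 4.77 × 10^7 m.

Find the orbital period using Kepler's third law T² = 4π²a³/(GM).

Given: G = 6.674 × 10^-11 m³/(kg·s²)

GM = G · M = 6.674e-11 · 1.57e+27 = 1.04782e+17 m³/s².
Kepler's third law: T = 2π √(a³ / GM).
Substituting a = 4.77e+07 m and GM = 1.04782e+17 m³/s²:
T = 2π √((4.77e+07)³ / 1.04782e+17) s
T ≈ 6395 s = 1.776 hours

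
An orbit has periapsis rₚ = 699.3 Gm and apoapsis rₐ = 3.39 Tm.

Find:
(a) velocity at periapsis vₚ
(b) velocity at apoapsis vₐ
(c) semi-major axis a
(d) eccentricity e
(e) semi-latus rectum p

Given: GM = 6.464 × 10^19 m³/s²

Convert to SI: rₚ = 699.3 Gm = 6.993e+11 m; rₐ = 3.39 Tm = 3.39e+12 m.
(a) With a = (rₚ + rₐ)/2 = 2.04465e+12 m, vₚ = √(GM (2/rₚ − 1/a)) = √(6.464e+19 · (2/6.993e+11 − 1/2.04465e+12)) m/s ≈ 1.238e+04 m/s
(b) With a = (rₚ + rₐ)/2 = 2.04465e+12 m, vₐ = √(GM (2/rₐ − 1/a)) = √(6.464e+19 · (2/3.39e+12 − 1/2.04465e+12)) m/s ≈ 2554 m/s
(c) a = (rₚ + rₐ)/2 = (6.993e+11 + 3.39e+12)/2 ≈ 2.045e+12 m
(d) e = (rₐ − rₚ)/(rₐ + rₚ) = (3.39e+12 − 6.993e+11)/(3.39e+12 + 6.993e+11) ≈ 0.658
(e) From a = (rₚ + rₐ)/2 = 2.04465e+12 m and e = (rₐ − rₚ)/(rₐ + rₚ) = 0.657985, p = a(1 − e²) = 2.04465e+12 · (1 − (0.657985)²) ≈ 1.159e+12 m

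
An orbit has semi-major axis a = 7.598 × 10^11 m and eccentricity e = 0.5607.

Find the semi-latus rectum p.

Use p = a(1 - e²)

p = a (1 − e²).
p = 7.598e+11 · (1 − (0.5607)²) = 7.598e+11 · 0.685616 ≈ 5.209e+11 m = 5.209 × 10^11 m.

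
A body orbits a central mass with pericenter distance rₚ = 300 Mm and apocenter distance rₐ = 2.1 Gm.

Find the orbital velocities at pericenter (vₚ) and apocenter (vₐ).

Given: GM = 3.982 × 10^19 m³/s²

Convert to SI: rₚ = 300 Mm = 3e+08 m; rₐ = 2.1 Gm = 2.1e+09 m.
Use the vis-viva equation v² = GM(2/r − 1/a) with a = (rₚ + rₐ)/2 = (3e+08 + 2.1e+09)/2 = 1.2e+09 m.
vₚ = √(GM · (2/rₚ − 1/a)) = √(3.982e+19 · (2/3e+08 − 1/1.2e+09)) m/s ≈ 4.82e+05 m/s = 482 km/s.
vₐ = √(GM · (2/rₐ − 1/a)) = √(3.982e+19 · (2/2.1e+09 − 1/1.2e+09)) m/s ≈ 6.885e+04 m/s = 68.85 km/s.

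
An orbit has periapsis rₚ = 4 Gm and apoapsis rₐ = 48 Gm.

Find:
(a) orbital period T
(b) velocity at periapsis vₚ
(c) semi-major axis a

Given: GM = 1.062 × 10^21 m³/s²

Convert to SI: rₚ = 4 Gm = 4e+09 m; rₐ = 48 Gm = 4.8e+10 m.
(a) With a = (rₚ + rₐ)/2 = 2.6e+10 m, T = 2π √(a³/GM) = 2π √((2.6e+10)³/1.062e+21) s ≈ 8.083e+05 s
(b) With a = (rₚ + rₐ)/2 = 2.6e+10 m, vₚ = √(GM (2/rₚ − 1/a)) = √(1.062e+21 · (2/4e+09 − 1/2.6e+10)) m/s ≈ 7.001e+05 m/s
(c) a = (rₚ + rₐ)/2 = (4e+09 + 4.8e+10)/2 ≈ 2.6e+10 m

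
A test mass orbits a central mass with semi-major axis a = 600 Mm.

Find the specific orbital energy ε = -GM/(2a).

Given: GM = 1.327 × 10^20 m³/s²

Convert to SI: a = 600 Mm = 6e+08 m.
ε = −GM / (2a).
ε = −1.327e+20 / (2 · 6e+08) J/kg ≈ -1.106e+11 J/kg = -110.6 GJ/kg.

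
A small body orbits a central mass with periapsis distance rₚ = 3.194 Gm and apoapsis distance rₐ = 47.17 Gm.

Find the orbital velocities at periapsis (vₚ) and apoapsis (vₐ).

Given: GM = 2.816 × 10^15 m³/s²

Convert to SI: rₚ = 3.194 Gm = 3.194e+09 m; rₐ = 47.17 Gm = 4.717e+10 m.
Use the vis-viva equation v² = GM(2/r − 1/a) with a = (rₚ + rₐ)/2 = (3.194e+09 + 4.717e+10)/2 = 2.5182e+10 m.
vₚ = √(GM · (2/rₚ − 1/a)) = √(2.816e+15 · (2/3.194e+09 − 1/2.5182e+10)) m/s ≈ 1285 m/s = 1.285 km/s.
vₐ = √(GM · (2/rₐ − 1/a)) = √(2.816e+15 · (2/4.717e+10 − 1/2.5182e+10)) m/s ≈ 87.02 m/s = 87.02 m/s.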